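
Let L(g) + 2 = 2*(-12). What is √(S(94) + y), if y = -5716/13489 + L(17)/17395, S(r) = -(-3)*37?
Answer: √2535550074988005/4788595 ≈ 10.515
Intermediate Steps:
L(g) = -26 (L(g) = -2 + 2*(-12) = -2 - 24 = -26)
S(r) = 111 (S(r) = -1*(-111) = 111)
y = -14254362/33520165 (y = -5716/13489 - 26/17395 = -14254362/33520165 ≈ -0.42525)
√(S(94) + y) = √(111 - 14254362/33520165) = √(3706483953/33520165) = √2535550074988005/4788595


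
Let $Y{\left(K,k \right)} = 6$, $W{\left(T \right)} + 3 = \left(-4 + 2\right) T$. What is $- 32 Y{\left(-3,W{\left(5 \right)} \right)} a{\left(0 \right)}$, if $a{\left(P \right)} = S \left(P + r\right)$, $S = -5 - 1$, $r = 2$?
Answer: $2304$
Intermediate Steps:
$W{\left(T \right)} = -3 - 2 T$ ($W{\left(T \right)} = -3 + \left(-4 + 2\right) T = -3 - 2 T$)
$S = -6$ ($S = -5 - 1 = -6$)
$a{\left(P \right)} = -12 - 6 P$ ($a{\left(P \right)} = - 6 \left(P + 2\right) = - 6 \left(2 + P\right) = -12 - 6 P$)
$- 32 Y{\left(-3,W{\left(5 \right)} \right)} a{\left(0 \right)} = \left(-32\right) 6 \left(-12 - 0\right) = - 192 \left(-12 + 0\right) = \left(-192\right) \left(-12\right) = 2304$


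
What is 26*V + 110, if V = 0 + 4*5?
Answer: 630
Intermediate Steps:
V = 20 (V = 0 + 20 = 20)
26*V + 110 = 26*20 + 110 = 520 + 110 = 630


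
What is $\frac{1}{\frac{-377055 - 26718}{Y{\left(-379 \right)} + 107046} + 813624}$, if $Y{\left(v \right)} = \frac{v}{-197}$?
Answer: $\frac{21088441}{17157982176903} \approx 1.2291 \cdot 10^{-6}$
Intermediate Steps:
$Y{\left(v \right)} = - \frac{v}{197}$ ($Y{\left(v \right)} = v \left(- \frac{1}{197}\right) = - \frac{v}{197}$)
$\frac{1}{\frac{-377055 - 26718}{Y{\left(-379 \right)} + 107046} + 813624} = \frac{1}{\frac{-377055 - 26718}{\left(- \frac{1}{197}\right) \left(-379\right) + 107046} + 813624} = \frac{1}{- \frac{403773}{\frac{379}{197} + 107046} + 813624} = \frac{1}{- \frac{403773}{\frac{21088441}{197}} + 813624} = \frac{1}{\left(-403773\right) \frac{197}{21088441} + 813624} = \frac{1}{- \frac{79543281}{21088441} + 813624} = \frac{1}{\frac{17157982176903}{21088441}} = \frac{21088441}{17157982176903}$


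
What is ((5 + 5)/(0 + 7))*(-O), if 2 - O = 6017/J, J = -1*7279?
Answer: -205750/50953 ≈ -4.0380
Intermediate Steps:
J = -7279
O = 20575/7279 (O = 2 - 6017/(-7279) = 2 - 6017*(-1)/7279 = 2 - 1*(-6017/7279) = 2 + 6017/7279 = 20575/7279 ≈ 2.8266)
((5 + 5)/(0 + 7))*(-O) = ((5 + 5)/(0 + 7))*(-1*20575/7279) = (10/7)*(-20575/7279) = -205750/50953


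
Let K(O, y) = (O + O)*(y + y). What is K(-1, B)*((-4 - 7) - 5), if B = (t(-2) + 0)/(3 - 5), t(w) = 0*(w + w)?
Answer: 0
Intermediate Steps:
t(w) = 0 (t(w) = 0*(2*w) = 0)
B = 0 (B = (0 + 0)/(3 - 5) = 0/(-2) = 0*(-½) = 0)
K(O, y) = 4*O*y (K(O, y) = (2*O)*(2*y) = 4*O*y)
K(-1, B)*((-4 - 7) - 5) = (4*(-1)*0)*((-4 - 7) - 5) = 0*(-11 - 5) = 0*(-16) = 0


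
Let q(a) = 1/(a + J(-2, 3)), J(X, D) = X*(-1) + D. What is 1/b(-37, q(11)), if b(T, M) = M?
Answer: 16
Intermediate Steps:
J(X, D) = D - X (J(X, D) = -X + D = D - X)
q(a) = 1/(5 + a) (q(a) = 1/(a + (3 - 1*(-2))) = 1/(a + (3 + 2)) = 1/(a + 5) = 1/(5 + a))
1/b(-37, q(11)) = 1/(1/(5 + 11)) = 1/(1/16) = 16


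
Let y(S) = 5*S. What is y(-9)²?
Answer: 2025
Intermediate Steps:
y(-9)² = (5*(-9))² = (-45)² = 2025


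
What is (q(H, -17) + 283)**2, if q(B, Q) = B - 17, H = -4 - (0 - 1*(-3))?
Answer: 67081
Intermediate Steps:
H = -7 (H = -4 - (0 + 3) = -4 - 1*3 = -4 - 3 = -7)
q(B, Q) = -17 + B
(q(H, -17) + 283)**2 = ((-17 - 7) + 283)**2 = (-24 + 283)**2 = 259**2 = 67081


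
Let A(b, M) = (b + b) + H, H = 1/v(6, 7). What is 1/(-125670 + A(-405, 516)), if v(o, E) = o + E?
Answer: -13/1644239 ≈ -7.9064e-6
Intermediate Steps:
v(o, E) = E + o
H = 1/13 (H = 1/(7 + 6) = 1/13 ≈ 0.076923)
A(b, M) = 1/13 + 2*b (A(b, M) = (b + b) + 1/13 = 2*b + 1/13 = 1/13 + 2*b)
1/(-125670 + A(-405, 516)) = 1/(-125670 + (1/13 + 2*(-405))) = 1/(-125670 + (1/13 - 810)) = 1/(-125670 - 10529/13) = 1/(-1644239/13) = -13/1644239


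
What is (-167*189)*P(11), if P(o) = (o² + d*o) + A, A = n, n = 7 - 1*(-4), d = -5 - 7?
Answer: 0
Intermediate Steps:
d = -12
n = 11 (n = 7 + 4 = 11)
A = 11
P(o) = 11 + o² - 12*o (P(o) = (o² - 12*o) + 11 = 11 + o² - 12*o)
(-167*189)*P(11) = (-167*189)*(11 + 11² - 12*11) = -31563*(11 + 121 - 132) = -31563*0 = 0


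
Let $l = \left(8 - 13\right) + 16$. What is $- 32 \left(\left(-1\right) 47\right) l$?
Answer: $16544$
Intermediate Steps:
$l = 11$ ($l = -5 + 16 = 11$)
$- 32 \left(\left(-1\right) 47\right) l = - 32 \left(\left(-1\right) 47\right) 11 = \left(-32\right) \left(-47\right) 11 = 1504 \cdot 11 = 16544$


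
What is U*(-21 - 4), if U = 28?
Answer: -700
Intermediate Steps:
U*(-21 - 4) = 28*(-21 - 4) = 28*(-25) = -700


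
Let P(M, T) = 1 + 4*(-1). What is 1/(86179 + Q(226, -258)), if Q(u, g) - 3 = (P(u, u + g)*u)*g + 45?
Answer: 1/261151 ≈ 3.8292e-6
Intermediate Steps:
P(M, T) = -3 (P(M, T) = 1 - 4 = -3)
Q(u, g) = 48 - 3*g*u (Q(u, g) = 3 + ((-3*u)*g + 45) = 3 + (-3*g*u + 45) = 3 + (45 - 3*g*u) = 48 - 3*g*u)
1/(86179 + Q(226, -258)) = 1/(86179 + (48 - 3*(-258)*226)) = 1/(86179 + (48 + 174924)) = 1/(86179 + 174972) = 1/261151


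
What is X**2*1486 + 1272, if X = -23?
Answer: 787366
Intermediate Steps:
X**2*1486 + 1272 = (-23)**2*1486 + 1272 = 529*1486 + 1272 = 786094 + 1272 = 787366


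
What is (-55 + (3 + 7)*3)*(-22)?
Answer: 550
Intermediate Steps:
(-55 + (3 + 7)*3)*(-22) = (-55 + 10*3)*(-22) = (-55 + 30)*(-22) = -25*(-22) = 550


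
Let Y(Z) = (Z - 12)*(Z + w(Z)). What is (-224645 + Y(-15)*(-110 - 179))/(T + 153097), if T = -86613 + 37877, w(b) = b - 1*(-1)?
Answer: -450932/104361 ≈ -4.3209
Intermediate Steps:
w(b) = 1 + b (w(b) = b + 1 = 1 + b)
Y(Z) = (1 + 2*Z)*(-12 + Z) (Y(Z) = (Z - 12)*(Z + (1 + Z)) = (-12 + Z)*(1 + 2*Z) = (1 + 2*Z)*(-12 + Z))
T = -48736
(-224645 + Y(-15)*(-110 - 179))/(T + 153097) = (-224645 + (-12 - 23*(-15) + 2*(-15)**2)*(-110 - 179))/(-48736 + 153097) = (-224645 + (-12 + 345 + 2*225)*(-289))/104361 = (-224645 + (-12 + 345 + 450)*(-289))*(1/104361) = (-224645 + 783*(-289))*(1/104361) = (-224645 - 226287)*(1/104361) = -450932*1/104361 = -450932/104361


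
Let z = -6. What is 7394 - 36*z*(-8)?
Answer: 5666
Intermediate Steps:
7394 - 36*z*(-8) = 7394 - 36*(-6)*(-8) = 7394 + 216*(-8) = 7394 - 1728 = 5666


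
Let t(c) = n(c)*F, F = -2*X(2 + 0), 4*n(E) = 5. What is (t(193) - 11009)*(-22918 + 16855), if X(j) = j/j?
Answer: 133525449/2 ≈ 6.6763e+7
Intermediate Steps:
n(E) = 5/4 (n(E) = (¼)*5 = 5/4)
X(j) = 1
F = -2 (F = -2*1 = -2)
t(c) = -5/2 (t(c) = (5/4)*(-2) = -5/2)
(t(193) - 11009)*(-22918 + 16855) = (-5/2 - 11009)*(-22918 + 16855) = -22023/2*(-6063) = 133525449/2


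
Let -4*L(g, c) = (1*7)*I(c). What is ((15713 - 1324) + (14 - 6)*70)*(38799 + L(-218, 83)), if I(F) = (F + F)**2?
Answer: -140879376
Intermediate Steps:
I(F) = 4*F**2 (I(F) = (2*F)**2 = 4*F**2)
L(g, c) = -7*c**2 (L(g, c) = -1*7*4*c**2/4 = -7*4*c**2/4 = -7*c**2)
((15713 - 1324) + (14 - 6)*70)*(38799 + L(-218, 83)) = ((15713 - 1324) + (14 - 6)*70)*(38799 - 7*83**2) = (14389 + 8*70)*(38799 - 7*6889) = (14389 + 560)*(38799 - 48223) = 14949*(-9424) = -140879376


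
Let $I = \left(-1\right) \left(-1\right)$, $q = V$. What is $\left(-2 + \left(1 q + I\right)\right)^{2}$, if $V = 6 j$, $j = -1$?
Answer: $49$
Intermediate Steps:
$V = -6$ ($V = 6 \left(-1\right) = -6$)
$q = -6$
$I = 1$
$\left(-2 + \left(1 q + I\right)\right)^{2} = \left(-2 + \left(1 \left(-6\right) + 1\right)\right)^{2} = \left(-2 + \left(-6 + 1\right)\right)^{2} = \left(-2 - 5\right)^{2} = \left(-7\right)^{2} = 49$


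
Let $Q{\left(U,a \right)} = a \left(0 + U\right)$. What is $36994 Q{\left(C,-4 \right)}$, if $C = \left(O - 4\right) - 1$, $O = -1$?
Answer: $887856$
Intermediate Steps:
$C = -6$ ($C = \left(-1 - 4\right) - 1 = -5 - 1 = -6$)
$Q{\left(U,a \right)} = U a$ ($Q{\left(U,a \right)} = a U = U a$)
$36994 Q{\left(C,-4 \right)} = 36994 \left(\left(-6\right) \left(-4\right)\right) = 36994 \cdot 24 = 887856$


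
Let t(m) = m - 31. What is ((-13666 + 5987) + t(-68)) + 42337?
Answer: 34559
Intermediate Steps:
t(m) = -31 + m
((-13666 + 5987) + t(-68)) + 42337 = ((-13666 + 5987) + (-31 - 68)) + 42337 = (-7679 - 99) + 42337 = -7778 + 42337 = 34559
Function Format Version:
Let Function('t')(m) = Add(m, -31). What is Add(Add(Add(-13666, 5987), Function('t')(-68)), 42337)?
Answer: 34559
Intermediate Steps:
Function('t')(m) = Add(-31, m)
Add(Add(Add(-13666, 5987), Function('t')(-68)), 42337) = Add(Add(Add(-13666, 5987), Add(-31, -68)), 42337) = Add(Add(-7679, -99), 42337) = Add(-7778, 42337) = 34559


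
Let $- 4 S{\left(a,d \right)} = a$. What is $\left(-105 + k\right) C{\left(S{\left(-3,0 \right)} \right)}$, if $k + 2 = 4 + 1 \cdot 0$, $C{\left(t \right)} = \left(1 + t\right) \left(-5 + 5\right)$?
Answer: $0$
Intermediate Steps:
$S{\left(a,d \right)} = - \frac{a}{4}$
$C{\left(t \right)} = 0$ ($C{\left(t \right)} = \left(1 + t\right) 0 = 0$)
$k = 2$ ($k = -2 + \left(4 + 1 \cdot 0\right) = -2 + \left(4 + 0\right) = -2 + 4 = 2$)
$\left(-105 + k\right) C{\left(S{\left(-3,0 \right)} \right)} = \left(-105 + 2\right) 0 = \left(-103\right) 0 = 0$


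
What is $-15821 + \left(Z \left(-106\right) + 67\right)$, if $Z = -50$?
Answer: $-10454$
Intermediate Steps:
$-15821 + \left(Z \left(-106\right) + 67\right) = -15821 + \left(\left(-50\right) \left(-106\right) + 67\right) = -15821 + \left(5300 + 67\right) = -15821 + 5367 = -10454$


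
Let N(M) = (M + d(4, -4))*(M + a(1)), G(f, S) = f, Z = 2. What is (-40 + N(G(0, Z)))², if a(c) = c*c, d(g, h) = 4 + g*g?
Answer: 400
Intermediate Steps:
d(g, h) = 4 + g²
a(c) = c²
N(M) = (1 + M)*(20 + M) (N(M) = (M + (4 + 4²))*(M + 1²) = (M + (4 + 16))*(M + 1) = (M + 20)*(1 + M) = (20 + M)*(1 + M) = (1 + M)*(20 + M))
(-40 + N(G(0, Z)))² = (-40 + (20 + 0² + 21*0))² = (-40 + (20 + 0 + 0))² = (-40 + 20)² = (-20)² = 400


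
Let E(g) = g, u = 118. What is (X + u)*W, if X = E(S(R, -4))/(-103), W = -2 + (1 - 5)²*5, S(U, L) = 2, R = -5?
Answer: 947856/103 ≈ 9202.5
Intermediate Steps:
W = 78 (W = -2 + (-4)²*5 = -2 + 16*5 = -2 + 80 = 78)
X = -2/103 (X = 2/(-103) = 2*(-1/103) = -2/103 ≈ -0.019417)
(X + u)*W = (-2/103 + 118)*78 = (12152/103)*78 = 947856/103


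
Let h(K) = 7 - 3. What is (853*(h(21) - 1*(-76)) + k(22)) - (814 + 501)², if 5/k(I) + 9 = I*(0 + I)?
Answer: -157793574/95 ≈ -1.6610e+6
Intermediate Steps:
k(I) = 5/(-9 + I²) (k(I) = 5/(-9 + I*(0 + I)) = 5/(-9 + I*I) = 5/(-9 + I²))
h(K) = 4
(853*(h(21) - 1*(-76)) + k(22)) - (814 + 501)² = (853*(4 - 1*(-76)) + 5/(-9 + 22²)) - (814 + 501)² = (853*(4 + 76) + 5/(-9 + 484)) - 1*1315² = (853*80 + 5/475) - 1*1729225 = (68240 + 5*(1/475)) - 1729225 = (68240 + 1/95) - 1729225 = 6482801/95 - 1729225 = -157793574/95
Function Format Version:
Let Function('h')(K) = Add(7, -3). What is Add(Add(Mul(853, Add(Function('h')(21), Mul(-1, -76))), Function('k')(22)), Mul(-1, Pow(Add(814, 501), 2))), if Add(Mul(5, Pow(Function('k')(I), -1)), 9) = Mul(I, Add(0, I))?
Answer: Rational(-157793574, 95) ≈ -1.6610e+6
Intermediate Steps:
Function('k')(I) = Mul(5, Pow(Add(-9, Pow(I, 2)), -1)) (Function('k')(I) = Mul(5, Pow(Add(-9, Mul(I, Add(0, I))), -1)) = Mul(5, Pow(Add(-9, Mul(I, I)), -1)) = Mul(5, Pow(Add(-9, Pow(I, 2)), -1)))
Function('h')(K) = 4
Add(Add(Mul(853, Add(Function('h')(21), Mul(-1, -76))), Function('k')(22)), Mul(-1, Pow(Add(814, 501), 2))) = Add(Add(Mul(853, Add(4, Mul(-1, -76))), Mul(5, Pow(Add(-9, Pow(22, 2)), -1))), Mul(-1, Pow(Add(814, 501), 2))) = Add(Add(Mul(853, Add(4, 76)), Mul(5, Pow(Add(-9, 484), -1))), Mul(-1, Pow(1315, 2))) = Add(Add(Mul(853, 80), Mul(5, Pow(475, -1))), Mul(-1, 1729225)) = Add(Add(68240, Mul(5, Rational(1, 475))), -1729225) = Add(Add(68240, Rational(1, 95)), -1729225) = Add(Rational(6482801, 95), -1729225) = Rational(-157793574, 95)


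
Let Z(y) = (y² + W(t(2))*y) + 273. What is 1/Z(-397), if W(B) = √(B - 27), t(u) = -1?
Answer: 78941/12465569488 + 397*I*√7/12465569488 ≈ 6.3327e-6 + 8.4261e-8*I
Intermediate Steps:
W(B) = √(-27 + B)
Z(y) = 273 + y² + 2*I*y*√7 (Z(y) = (y² + √(-27 - 1)*y) + 273 = (y² + √(-28)*y) + 273 = (y² + (2*I*√7)*y) + 273 = (y² + 2*I*y*√7) + 273 = 273 + y² + 2*I*y*√7)
1/Z(-397) = 1/(273 + (-397)² + 2*I*(-397)*√7) = 1/(273 + 157609 - 794*I*√7) = 1/(157882 - 794*I*√7)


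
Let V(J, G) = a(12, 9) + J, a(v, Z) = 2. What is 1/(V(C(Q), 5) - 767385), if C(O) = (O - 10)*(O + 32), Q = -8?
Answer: -1/767815 ≈ -1.3024e-6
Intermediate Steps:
C(O) = (-10 + O)*(32 + O)
V(J, G) = 2 + J
1/(V(C(Q), 5) - 767385) = 1/((2 + (-320 + (-8)² + 22*(-8))) - 767385) = 1/((2 + (-320 + 64 - 176)) - 767385) = 1/((2 - 432) - 767385) = 1/(-430 - 767385) = 1/(-767815) = -1/767815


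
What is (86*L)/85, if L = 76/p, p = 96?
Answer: 817/1020 ≈ 0.80098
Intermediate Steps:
L = 19/24 (L = 76/96 = 76*(1/96) = 19/24 ≈ 0.79167)
(86*L)/85 = (86*(19/24))/85 = (817/12)*(1/85) = 817/1020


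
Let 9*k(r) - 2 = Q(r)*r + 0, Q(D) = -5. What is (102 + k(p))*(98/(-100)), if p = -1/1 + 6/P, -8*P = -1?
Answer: -6713/90 ≈ -74.589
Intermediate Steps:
P = 1/8 (P = -1/8*(-1) = 1/8 ≈ 0.12500)
p = 47 (p = -1/1 + 6/(1/8) = -1*1 + 6*8 = -1 + 48 = 47)
k(r) = 2/9 - 5*r/9 (k(r) = 2/9 + (-5*r + 0)/9 = 2/9 + (-5*r)/9 = 2/9 - 5*r/9)
(102 + k(p))*(98/(-100)) = (102 + (2/9 - 5/9*47))*(98/(-100)) = (102 + (2/9 - 235/9))*(98*(-1/100)) = (102 - 233/9)*(-49/50) = (685/9)*(-49/50) = -6713/90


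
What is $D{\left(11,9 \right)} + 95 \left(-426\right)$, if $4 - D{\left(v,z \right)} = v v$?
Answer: $-40587$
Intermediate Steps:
$D{\left(v,z \right)} = 4 - v^{2}$ ($D{\left(v,z \right)} = 4 - v v = 4 - v^{2}$)
$D{\left(11,9 \right)} + 95 \left(-426\right) = \left(4 - 11^{2}\right) + 95 \left(-426\right) = \left(4 - 121\right) - 40470 = -117 - 40470 = -40587$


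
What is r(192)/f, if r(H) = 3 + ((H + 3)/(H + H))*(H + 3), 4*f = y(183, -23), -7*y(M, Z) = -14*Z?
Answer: -13059/1472 ≈ -8.8716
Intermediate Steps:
y(M, Z) = 2*Z (y(M, Z) = -(-2)*Z = 2*Z)
f = -23/2 (f = (2*(-23))/4 = (¼)*(-46) = -23/2 ≈ -11.500)
r(H) = 3 + (3 + H)²/(2*H) (r(H) = 3 + ((3 + H)/((2*H)))*(3 + H) = 3 + ((3 + H)*(1/(2*H)))*(3 + H) = 3 + ((3 + H)/(2*H))*(3 + H) = 3 + (3 + H)²/(2*H))
r(192)/f = (3 + (½)*(3 + 192)²/192)/(-23/2) = (3 + (½)*(1/192)*195²)*(-2/23) = (3 + (½)*(1/192)*38025)*(-2/23) = (3 + 12675/128)*(-2/23) = (13059/128)*(-2/23) = -13059/1472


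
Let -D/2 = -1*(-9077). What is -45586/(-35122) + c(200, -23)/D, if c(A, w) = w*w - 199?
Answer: 203994496/159401197 ≈ 1.2798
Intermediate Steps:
c(A, w) = -199 + w² (c(A, w) = w² - 199 = -199 + w²)
D = -18154 (D = -(-2)*(-9077) = -2*9077 = -18154)
-45586/(-35122) + c(200, -23)/D = -45586/(-35122) + (-199 + (-23)²)/(-18154) = -45586*(-1/35122) + (-199 + 529)*(-1/18154) = 22793/17561 + 330*(-1/18154) = 22793/17561 - 165/9077 = 203994496/159401197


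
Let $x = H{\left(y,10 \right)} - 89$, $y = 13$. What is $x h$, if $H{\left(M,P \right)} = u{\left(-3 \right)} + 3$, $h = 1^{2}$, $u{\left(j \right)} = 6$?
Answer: $-80$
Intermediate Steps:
$h = 1$
$H{\left(M,P \right)} = 9$ ($H{\left(M,P \right)} = 6 + 3 = 9$)
$x = -80$ ($x = 9 - 89 = -80$)
$x h = \left(-80\right) 1 = -80$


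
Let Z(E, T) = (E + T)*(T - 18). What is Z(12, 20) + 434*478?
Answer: 207516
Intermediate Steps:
Z(E, T) = (-18 + T)*(E + T) (Z(E, T) = (E + T)*(-18 + T) = (-18 + T)*(E + T))
Z(12, 20) + 434*478 = (20² - 18*12 - 18*20 + 12*20) + 434*478 = (400 - 216 - 360 + 240) + 207452 = 64 + 207452 = 207516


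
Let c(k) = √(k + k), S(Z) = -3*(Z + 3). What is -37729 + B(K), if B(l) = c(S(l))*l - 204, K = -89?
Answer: -37933 - 178*√129 ≈ -39955.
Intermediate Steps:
S(Z) = -9 - 3*Z (S(Z) = -3*(3 + Z) = -9 - 3*Z)
c(k) = √2*√k (c(k) = √(2*k) = √2*√k)
B(l) = -204 + l*√2*√(-9 - 3*l) (B(l) = (√2*√(-9 - 3*l))*l - 204 = l*√2*√(-9 - 3*l) - 204 = -204 + l*√2*√(-9 - 3*l))
-37729 + B(K) = -37729 + (-204 - 89*√(-18 - 6*(-89))) = -37729 + (-204 - 89*√(-18 + 534)) = -37729 + (-204 - 178*√129) = -37933 - 178*√129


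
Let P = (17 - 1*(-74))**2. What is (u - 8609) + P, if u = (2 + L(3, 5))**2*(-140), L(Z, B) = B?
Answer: -7188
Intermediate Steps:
u = -6860 (u = (2 + 5)**2*(-140) = 7**2*(-140) = 49*(-140) = -6860)
P = 8281 (P = (17 + 74)**2 = 91**2 = 8281)
(u - 8609) + P = (-6860 - 8609) + 8281 = -15469 + 8281 = -7188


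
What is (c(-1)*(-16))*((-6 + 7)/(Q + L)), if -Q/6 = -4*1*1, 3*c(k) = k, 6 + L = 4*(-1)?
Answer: 8/21 ≈ 0.38095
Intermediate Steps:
L = -10 (L = -6 + 4*(-1) = -6 - 4 = -10)
c(k) = k/3
Q = 24 (Q = -6*(-4*1) = -(-24) = -6*(-4) = 24)
(c(-1)*(-16))*((-6 + 7)/(Q + L)) = (((⅓)*(-1))*(-16))*((-6 + 7)/(24 - 10)) = (-⅓*(-16))*(1/14) = 16*(1*(1/14))/3 = (16/3)*(1/14) = 8/21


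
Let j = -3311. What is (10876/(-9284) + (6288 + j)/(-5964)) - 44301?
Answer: -613257237377/13842444 ≈ -44303.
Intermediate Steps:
(10876/(-9284) + (6288 + j)/(-5964)) - 44301 = (10876/(-9284) + (6288 - 3311)/(-5964)) - 44301 = (10876*(-1/9284) + 2977*(-1/5964)) - 44301 = (-2719/2321 - 2977/5964) - 44301 = -23125733/13842444 - 44301 = -613257237377/13842444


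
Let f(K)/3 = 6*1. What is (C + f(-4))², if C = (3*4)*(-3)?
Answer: 324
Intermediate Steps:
C = -36 (C = 12*(-3) = -36)
f(K) = 18 (f(K) = 3*(6*1) = 3*6 = 18)
(C + f(-4))² = (-36 + 18)² = (-18)² = 324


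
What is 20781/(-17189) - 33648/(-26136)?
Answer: 1468469/18718821 ≈ 0.078449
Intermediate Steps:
20781/(-17189) - 33648/(-26136) = 20781*(-1/17189) - 33648*(-1/26136) = -20781/17189 + 1402/1089 = 1468469/18718821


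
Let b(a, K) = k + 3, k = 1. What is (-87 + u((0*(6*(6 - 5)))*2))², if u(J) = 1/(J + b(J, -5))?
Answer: 120409/16 ≈ 7525.6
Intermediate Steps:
b(a, K) = 4 (b(a, K) = 1 + 3 = 4)
u(J) = 1/(4 + J) (u(J) = 1/(J + 4) = 1/(4 + J))
(-87 + u((0*(6*(6 - 5)))*2))² = (-87 + 1/(4 + (0*(6*(6 - 5)))*2))² = (-87 + 1/(4 + (0*(6*1))*2))² = (-87 + 1/(4 + (0*6)*2))² = (-87 + 1/(4 + 0*2))² = (-87 + 1/(4 + 0))² = (-87 + 1/4)² = (-87 + ¼)² = (-347/4)² = 120409/16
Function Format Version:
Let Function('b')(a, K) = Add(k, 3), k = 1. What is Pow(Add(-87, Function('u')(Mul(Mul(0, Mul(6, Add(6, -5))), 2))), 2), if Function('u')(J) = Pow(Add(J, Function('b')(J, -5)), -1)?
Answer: Rational(120409, 16) ≈ 7525.6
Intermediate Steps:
Function('b')(a, K) = 4 (Function('b')(a, K) = Add(1, 3) = 4)
Function('u')(J) = Pow(Add(4, J), -1) (Function('u')(J) = Pow(Add(J, 4), -1) = Pow(Add(4, J), -1))
Pow(Add(-87, Function('u')(Mul(Mul(0, Mul(6, Add(6, -5))), 2))), 2) = Pow(Add(-87, Pow(Add(4, Mul(Mul(0, Mul(6, Add(6, -5))), 2)), -1)), 2) = Pow(Add(-87, Pow(Add(4, Mul(Mul(0, Mul(6, 1)), 2)), -1)), 2) = Pow(Add(-87, Pow(Add(4, Mul(Mul(0, 6), 2)), -1)), 2) = Pow(Add(-87, Pow(Add(4, Mul(0, 2)), -1)), 2) = Pow(Add(-87, Pow(Add(4, 0), -1)), 2) = Pow(Add(-87, Pow(4, -1)), 2) = Pow(Add(-87, Rational(1, 4)), 2) = Pow(Rational(-347, 4), 2) = Rational(120409, 16)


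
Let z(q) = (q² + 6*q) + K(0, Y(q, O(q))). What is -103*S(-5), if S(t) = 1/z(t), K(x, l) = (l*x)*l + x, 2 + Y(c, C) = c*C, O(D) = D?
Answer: 103/5 ≈ 20.600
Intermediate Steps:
Y(c, C) = -2 + C*c (Y(c, C) = -2 + c*C = -2 + C*c)
K(x, l) = x + x*l² (K(x, l) = x*l² + x = x + x*l²)
z(q) = q² + 6*q (z(q) = (q² + 6*q) + 0*(1 + (-2 + q*q)²) = (q² + 6*q) + 0*(1 + (-2 + q²)²) = (q² + 6*q) + 0 = q² + 6*q)
S(t) = 1/(t*(6 + t))
-103*S(-5) = -103/((-5)*(6 - 5)) = -(-103)/(5*1) = -(-103)/5 = -103*(-⅕) = 103/5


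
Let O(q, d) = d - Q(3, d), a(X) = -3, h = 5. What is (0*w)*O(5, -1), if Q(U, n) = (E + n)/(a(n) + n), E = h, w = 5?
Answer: 0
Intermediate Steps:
E = 5
Q(U, n) = (5 + n)/(-3 + n)
O(q, d) = d - (5 + d)/(-3 + d)
(0*w)*O(5, -1) = (0*5)*((-5 - 1*(-1) - (-3 - 1))/(-3 - 1)) = 0*((-5 + 1 - 1*(-4))/(-4)) = 0*(-(-5 + 1 + 4)/4) = 0*(-¼*0) = 0*0 = 0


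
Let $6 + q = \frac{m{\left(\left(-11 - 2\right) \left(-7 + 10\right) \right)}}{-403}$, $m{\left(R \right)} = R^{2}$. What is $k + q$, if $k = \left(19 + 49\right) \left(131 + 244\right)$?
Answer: $\frac{790197}{31} \approx 25490.0$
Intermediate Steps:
$q = - \frac{303}{31}$ ($q = -6 + \frac{\left(\left(-11 - 2\right) \left(-7 + 10\right)\right)^{2}}{-403} = -6 + \left(\left(-13\right) 3\right)^{2} \left(- \frac{1}{403}\right) = -6 + \left(-39\right)^{2} \left(- \frac{1}{403}\right) = -6 + 1521 \left(- \frac{1}{403}\right) = -6 - \frac{117}{31} = - \frac{303}{31} \approx -9.7742$)
$k = 25500$ ($k = 68 \cdot 375 = 25500$)
$k + q = 25500 - \frac{303}{31} = \frac{790197}{31}$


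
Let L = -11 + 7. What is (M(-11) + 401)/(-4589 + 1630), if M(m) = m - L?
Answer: -394/2959 ≈ -0.13315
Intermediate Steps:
L = -4
M(m) = 4 + m (M(m) = m - 1*(-4) = m + 4 = 4 + m)
(M(-11) + 401)/(-4589 + 1630) = ((4 - 11) + 401)/(-4589 + 1630) = (-7 + 401)/(-2959) = 394*(-1/2959) = -394/2959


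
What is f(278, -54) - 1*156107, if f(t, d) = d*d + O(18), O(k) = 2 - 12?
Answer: -153201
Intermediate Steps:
O(k) = -10
f(t, d) = -10 + d**2 (f(t, d) = d*d - 10 = d**2 - 10 = -10 + d**2)
f(278, -54) - 1*156107 = (-10 + (-54)**2) - 1*156107 = (-10 + 2916) - 156107 = 2906 - 156107 = -153201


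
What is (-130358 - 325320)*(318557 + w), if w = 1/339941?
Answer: -49345637254513564/339941 ≈ -1.4516e+11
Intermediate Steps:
w = 1/339941 ≈ 2.9417e-6
(-130358 - 325320)*(318557 + w) = (-130358 - 325320)*(318557 + 1/339941) = -455678*108290585138/339941 = -49345637254513564/339941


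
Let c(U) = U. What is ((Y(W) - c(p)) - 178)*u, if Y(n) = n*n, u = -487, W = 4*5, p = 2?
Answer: -107140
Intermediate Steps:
W = 20
Y(n) = n²
((Y(W) - c(p)) - 178)*u = ((20² - 1*2) - 178)*(-487) = ((400 - 2) - 178)*(-487) = (398 - 178)*(-487) = 220*(-487) = -107140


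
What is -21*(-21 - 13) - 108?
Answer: 606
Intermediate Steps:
-21*(-21 - 13) - 108 = -21*(-34) - 108 = 714 - 108 = 606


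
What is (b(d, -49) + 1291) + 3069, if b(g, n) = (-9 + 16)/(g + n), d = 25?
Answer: 104633/24 ≈ 4359.7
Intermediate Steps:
b(g, n) = 7/(g + n)
(b(d, -49) + 1291) + 3069 = (7/(25 - 49) + 1291) + 3069 = (7/(-24) + 1291) + 3069 = (7*(-1/24) + 1291) + 3069 = (-7/24 + 1291) + 3069 = 30977/24 + 3069 = 104633/24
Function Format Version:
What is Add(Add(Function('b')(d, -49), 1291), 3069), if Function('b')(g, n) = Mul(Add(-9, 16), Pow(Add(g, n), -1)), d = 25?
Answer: Rational(104633, 24) ≈ 4359.7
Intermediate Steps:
Function('b')(g, n) = Mul(7, Pow(Add(g, n), -1))
Add(Add(Function('b')(d, -49), 1291), 3069) = Add(Add(Mul(7, Pow(Add(25, -49), -1)), 1291), 3069) = Add(Add(Mul(7, Pow(-24, -1)), 1291), 3069) = Add(Add(Mul(7, Rational(-1, 24)), 1291), 3069) = Add(Add(Rational(-7, 24), 1291), 3069) = Add(Rational(30977, 24), 3069) = Rational(104633, 24)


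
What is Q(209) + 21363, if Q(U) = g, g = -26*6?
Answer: 21207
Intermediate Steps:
g = -156
Q(U) = -156
Q(209) + 21363 = -156 + 21363 = 21207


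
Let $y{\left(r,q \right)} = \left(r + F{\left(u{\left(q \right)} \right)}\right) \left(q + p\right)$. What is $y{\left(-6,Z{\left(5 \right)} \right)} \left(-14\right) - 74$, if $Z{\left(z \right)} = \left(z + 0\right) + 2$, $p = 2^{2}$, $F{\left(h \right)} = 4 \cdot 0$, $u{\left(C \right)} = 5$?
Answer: $850$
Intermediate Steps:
$F{\left(h \right)} = 0$
$p = 4$
$Z{\left(z \right)} = 2 + z$ ($Z{\left(z \right)} = z + 2 = 2 + z$)
$y{\left(r,q \right)} = r \left(4 + q\right)$ ($y{\left(r,q \right)} = \left(r + 0\right) \left(q + 4\right) = r \left(4 + q\right)$)
$y{\left(-6,Z{\left(5 \right)} \right)} \left(-14\right) - 74 = - 6 \left(4 + \left(2 + 5\right)\right) \left(-14\right) - 74 = - 6 \left(4 + 7\right) \left(-14\right) - 74 = \left(-6\right) 11 \left(-14\right) - 74 = \left(-66\right) \left(-14\right) - 74 = 924 - 74 = 850$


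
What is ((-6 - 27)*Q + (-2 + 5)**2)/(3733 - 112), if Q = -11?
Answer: 124/1207 ≈ 0.10273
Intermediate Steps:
((-6 - 27)*Q + (-2 + 5)**2)/(3733 - 112) = ((-6 - 27)*(-11) + (-2 + 5)**2)/(3733 - 112) = (-33*(-11) + 3**2)/3621 = (363 + 9)*(1/3621) = 372*(1/3621) = 124/1207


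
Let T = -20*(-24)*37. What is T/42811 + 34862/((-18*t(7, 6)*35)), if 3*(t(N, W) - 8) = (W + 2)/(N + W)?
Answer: -9104365033/1438449600 ≈ -6.3293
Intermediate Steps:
T = 17760 (T = 480*37 = 17760)
t(N, W) = 8 + (2 + W)/(3*(N + W)) (t(N, W) = 8 + ((W + 2)/(N + W))/3 = 8 + ((2 + W)/(N + W))/3 = 8 + (2 + W)/(3*(N + W)))
T/42811 + 34862/((-18*t(7, 6)*35)) = 17760/42811 + 34862/((-6*(2 + 24*7 + 25*6)/(7 + 6)*35)) = 17760*(1/42811) + 34862/((-6*(2 + 168 + 150)/13*35)) = 17760/42811 + 34862/((-6*320/13*35)) = 17760/42811 + 34862/((-18*320/39*35)) = 17760/42811 + 34862/((-1920/13*35)) = 17760/42811 + 34862/(-67200/13) = 17760/42811 + 34862*(-13/67200) = 17760/42811 - 226603/33600 = -9104365033/1438449600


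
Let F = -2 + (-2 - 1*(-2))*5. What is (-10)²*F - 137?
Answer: -337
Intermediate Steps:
F = -2 (F = -2 + (-2 + 2)*5 = -2 + 0*5 = -2 + 0 = -2)
(-10)²*F - 137 = (-10)²*(-2) - 137 = 100*(-2) - 137 = -200 - 137 = -337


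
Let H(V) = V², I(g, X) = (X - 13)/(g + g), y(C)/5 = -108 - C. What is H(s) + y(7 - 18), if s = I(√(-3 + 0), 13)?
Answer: -485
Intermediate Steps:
y(C) = -540 - 5*C (y(C) = 5*(-108 - C) = -540 - 5*C)
I(g, X) = (-13 + X)/(2*g) (I(g, X) = (-13 + X)/((2*g)) = (-13 + X)*(1/(2*g)) = (-13 + X)/(2*g))
s = 0 (s = (-13 + 13)/(2*(√(-3 + 0))) = (½)*0/√(-3) = (½)*0/(I*√3) = (½)*(-I*√3/3)*0 = 0)
H(s) + y(7 - 18) = 0² + (-540 - 5*(7 - 18)) = 0 + (-540 - 5*(-11)) = 0 + (-540 + 55) = 0 - 485 = -485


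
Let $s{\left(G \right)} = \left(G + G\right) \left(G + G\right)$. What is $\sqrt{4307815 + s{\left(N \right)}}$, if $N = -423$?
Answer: $\sqrt{5023531} \approx 2241.3$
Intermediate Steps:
$s{\left(G \right)} = 4 G^{2}$ ($s{\left(G \right)} = 2 G 2 G = 4 G^{2}$)
$\sqrt{4307815 + s{\left(N \right)}} = \sqrt{4307815 + 4 \left(-423\right)^{2}} = \sqrt{4307815 + 4 \cdot 178929} = \sqrt{4307815 + 715716} = \sqrt{5023531}$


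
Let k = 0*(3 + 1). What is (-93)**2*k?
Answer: 0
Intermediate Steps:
k = 0 (k = 0*4 = 0)
(-93)**2*k = (-93)**2*0 = 8649*0 = 0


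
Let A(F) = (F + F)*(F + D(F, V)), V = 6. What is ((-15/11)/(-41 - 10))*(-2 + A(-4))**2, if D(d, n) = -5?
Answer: 24500/187 ≈ 131.02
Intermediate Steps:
A(F) = 2*F*(-5 + F) (A(F) = (F + F)*(F - 5) = (2*F)*(-5 + F) = 2*F*(-5 + F))
((-15/11)/(-41 - 10))*(-2 + A(-4))**2 = ((-15/11)/(-41 - 10))*(-2 + 2*(-4)*(-5 - 4))**2 = ((-15*1/11)/(-51))*(-2 + 2*(-4)*(-9))**2 = (-1/51*(-15/11))*(-2 + 72)**2 = (5/187)*70**2 = (5/187)*4900 = 24500/187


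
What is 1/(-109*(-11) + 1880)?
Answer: 1/3079 ≈ 0.00032478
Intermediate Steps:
1/(-109*(-11) + 1880) = 1/(1199 + 1880) = 1/3079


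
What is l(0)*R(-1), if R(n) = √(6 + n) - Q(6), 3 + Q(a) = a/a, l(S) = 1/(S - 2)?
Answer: -1 - √5/2 ≈ -2.1180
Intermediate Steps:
l(S) = 1/(-2 + S)
Q(a) = -2 (Q(a) = -3 + a/a = -3 + 1 = -2)
R(n) = 2 + √(6 + n) (R(n) = √(6 + n) - 1*(-2) = √(6 + n) + 2 = 2 + √(6 + n))
l(0)*R(-1) = (2 + √(6 - 1))/(-2 + 0) = (2 + √5)/(-2) = -(2 + √5)/2 = -1 - √5/2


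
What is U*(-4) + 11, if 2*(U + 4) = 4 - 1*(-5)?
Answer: 9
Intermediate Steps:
U = 1/2 (U = -4 + (4 - 1*(-5))/2 = -4 + (4 + 5)/2 = -4 + (1/2)*9 = -4 + 9/2 = 1/2 ≈ 0.50000)
U*(-4) + 11 = (1/2)*(-4) + 11 = -2 + 11 = 9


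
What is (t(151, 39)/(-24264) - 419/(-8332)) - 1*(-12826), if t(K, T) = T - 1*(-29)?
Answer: 324126481661/25270956 ≈ 12826.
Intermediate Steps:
t(K, T) = 29 + T (t(K, T) = T + 29 = 29 + T)
(t(151, 39)/(-24264) - 419/(-8332)) - 1*(-12826) = ((29 + 39)/(-24264) - 419/(-8332)) - 1*(-12826) = (68*(-1/24264) - 419*(-1/8332)) + 12826 = (-17/6066 + 419/8332) + 12826 = 1200005/25270956 + 12826 = 324126481661/25270956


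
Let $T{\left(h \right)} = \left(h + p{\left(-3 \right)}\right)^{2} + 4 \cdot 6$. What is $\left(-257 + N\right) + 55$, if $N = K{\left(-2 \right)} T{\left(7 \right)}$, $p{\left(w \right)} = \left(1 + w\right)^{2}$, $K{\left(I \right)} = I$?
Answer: $-492$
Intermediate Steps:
$T{\left(h \right)} = 24 + \left(4 + h\right)^{2}$ ($T{\left(h \right)} = \left(h + \left(1 - 3\right)^{2}\right)^{2} + 4 \cdot 6 = \left(h + \left(-2\right)^{2}\right)^{2} + 24 = \left(h + 4\right)^{2} + 24 = \left(4 + h\right)^{2} + 24 = 24 + \left(4 + h\right)^{2}$)
$N = -290$ ($N = - 2 \left(24 + \left(4 + 7\right)^{2}\right) = - 2 \left(24 + 11^{2}\right) = - 2 \left(24 + 121\right) = \left(-2\right) 145 = -290$)
$\left(-257 + N\right) + 55 = \left(-257 - 290\right) + 55 = -547 + 55 = -492$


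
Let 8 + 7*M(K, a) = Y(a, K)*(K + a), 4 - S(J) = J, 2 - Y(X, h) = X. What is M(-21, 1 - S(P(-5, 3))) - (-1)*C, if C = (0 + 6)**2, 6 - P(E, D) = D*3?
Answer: 4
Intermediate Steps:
P(E, D) = 6 - 3*D (P(E, D) = 6 - D*3 = 6 - 3*D)
Y(X, h) = 2 - X
S(J) = 4 - J
M(K, a) = -8/7 + (2 - a)*(K + a)/7 (M(K, a) = -8/7 + ((2 - a)*(K + a))/7 = -8/7 + (2 - a)*(K + a)/7)
C = 36 (C = 6**2 = 36)
M(-21, 1 - S(P(-5, 3))) - (-1)*C = (-8/7 - 1/7*(-21)*(-2 + (1 - (4 - (6 - 3*3)))) - (1 - (4 - (6 - 3*3)))*(-2 + (1 - (4 - (6 - 3*3))))/7) - (-1)*36 = (-8/7 - 1/7*(-21)*(-2 + (1 - (4 - (6 - 9)))) - (1 - (4 - (6 - 9)))*(-2 + (1 - (4 - (6 - 9))))/7) - 1*(-36) = (-8/7 - 1/7*(-21)*(-2 + (1 - (4 - 1*(-3)))) - (1 - (4 - 1*(-3)))*(-2 + (1 - (4 - 1*(-3))))/7) + 36 = (-8/7 - 1/7*(-21)*(-2 + (1 - (4 + 3))) - (1 - (4 + 3))*(-2 + (1 - (4 + 3)))/7) + 36 = (-8/7 - 1/7*(-21)*(-2 + (1 - 1*7)) - (1 - 1*7)*(-2 + (1 - 1*7))/7) + 36 = (-8/7 - 1/7*(-21)*(-2 + (1 - 7)) - (1 - 7)*(-2 + (1 - 7))/7) + 36 = (-8/7 - 1/7*(-21)*(-2 - 6) - 1/7*(-6)*(-2 - 6)) + 36 = (-8/7 - 1/7*(-21)*(-8) - 1/7*(-6)*(-8)) + 36 = (-8/7 - 24 - 48/7) + 36 = -32 + 36 = 4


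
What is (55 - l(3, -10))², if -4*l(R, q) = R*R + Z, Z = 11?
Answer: 3600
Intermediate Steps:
l(R, q) = -11/4 - R²/4 (l(R, q) = -(R*R + 11)/4 = -(R² + 11)/4 = -(11 + R²)/4 = -11/4 - R²/4)
(55 - l(3, -10))² = (55 - (-11/4 - ¼*3²))² = (55 - (-11/4 - ¼*9))² = (55 - (-11/4 - 9/4))² = (55 - 1*(-5))² = (55 + 5)² = 60² = 3600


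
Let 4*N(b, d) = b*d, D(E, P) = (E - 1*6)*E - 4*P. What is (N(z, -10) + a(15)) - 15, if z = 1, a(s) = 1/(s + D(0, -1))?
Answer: -663/38 ≈ -17.447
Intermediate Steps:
D(E, P) = -4*P + E*(-6 + E) (D(E, P) = (E - 6)*E - 4*P = (-6 + E)*E - 4*P = E*(-6 + E) - 4*P = -4*P + E*(-6 + E))
a(s) = 1/(4 + s) (a(s) = 1/(s + (0**2 - 6*0 - 4*(-1))) = 1/(s + (0 + 0 + 4)) = 1/(s + 4) = 1/(4 + s))
N(b, d) = b*d/4 (N(b, d) = (b*d)/4 = b*d/4)
(N(z, -10) + a(15)) - 15 = ((1/4)*1*(-10) + 1/(4 + 15)) - 15 = (-5/2 + 1/19) - 15 = -93/38 - 15 = -663/38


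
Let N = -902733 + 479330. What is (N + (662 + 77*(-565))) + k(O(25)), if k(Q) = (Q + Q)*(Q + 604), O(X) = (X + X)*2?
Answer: -325446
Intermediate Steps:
O(X) = 4*X (O(X) = (2*X)*2 = 4*X)
k(Q) = 2*Q*(604 + Q) (k(Q) = (2*Q)*(604 + Q) = 2*Q*(604 + Q))
N = -423403
(N + (662 + 77*(-565))) + k(O(25)) = (-423403 + (662 + 77*(-565))) + 2*(4*25)*(604 + 4*25) = (-423403 + (662 - 43505)) + 2*100*(604 + 100) = (-423403 - 42843) + 2*100*704 = -466246 + 140800 = -325446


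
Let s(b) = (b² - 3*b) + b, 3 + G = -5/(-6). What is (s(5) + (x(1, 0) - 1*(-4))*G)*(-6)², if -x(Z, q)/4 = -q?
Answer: 228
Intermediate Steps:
x(Z, q) = 4*q (x(Z, q) = -(-4)*q = 4*q)
G = -13/6 (G = -3 - 5/(-6) = -3 - 5*(-⅙) = -3 + ⅚ = -13/6 ≈ -2.1667)
s(b) = b² - 2*b
(s(5) + (x(1, 0) - 1*(-4))*G)*(-6)² = (5*(-2 + 5) + (4*0 - 1*(-4))*(-13/6))*(-6)² = (5*3 + (0 + 4)*(-13/6))*36 = (15 + 4*(-13/6))*36 = (15 - 26/3)*36 = (19/3)*36 = 228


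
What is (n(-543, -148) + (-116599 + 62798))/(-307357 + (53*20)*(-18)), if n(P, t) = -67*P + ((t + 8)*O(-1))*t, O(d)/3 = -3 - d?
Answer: 141740/326437 ≈ 0.43420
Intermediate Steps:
O(d) = -9 - 3*d (O(d) = 3*(-3 - d) = -9 - 3*d)
n(P, t) = -67*P + t*(-48 - 6*t) (n(P, t) = -67*P + ((t + 8)*(-9 - 3*(-1)))*t = -67*P + ((8 + t)*(-9 + 3))*t = -67*P + ((8 + t)*(-6))*t = -67*P + (-48 - 6*t)*t = -67*P + t*(-48 - 6*t))
(n(-543, -148) + (-116599 + 62798))/(-307357 + (53*20)*(-18)) = ((-67*(-543) - 48*(-148) - 6*(-148)²) + (-116599 + 62798))/(-307357 + (53*20)*(-18)) = ((36381 + 7104 - 6*21904) - 53801)/(-307357 + 1060*(-18)) = ((36381 + 7104 - 131424) - 53801)/(-307357 - 19080) = (-87939 - 53801)/(-326437) = -141740*(-1/326437) = 141740/326437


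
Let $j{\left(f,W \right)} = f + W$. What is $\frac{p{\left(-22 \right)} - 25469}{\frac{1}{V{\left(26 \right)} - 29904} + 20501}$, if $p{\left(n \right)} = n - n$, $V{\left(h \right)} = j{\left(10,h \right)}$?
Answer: $- \frac{760708092}{612323867} \approx -1.2423$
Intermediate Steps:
$j{\left(f,W \right)} = W + f$
$V{\left(h \right)} = 10 + h$ ($V{\left(h \right)} = h + 10 = 10 + h$)
$p{\left(n \right)} = 0$
$\frac{p{\left(-22 \right)} - 25469}{\frac{1}{V{\left(26 \right)} - 29904} + 20501} = \frac{0 - 25469}{\frac{1}{\left(10 + 26\right) - 29904} + 20501} = - \frac{25469}{\frac{1}{36 - 29904} + 20501} = - \frac{25469}{\frac{1}{-29868} + 20501} = - \frac{25469}{- \frac{1}{29868} + 20501} = - \frac{25469}{\frac{612323867}{29868}} = \left(-25469\right) \frac{29868}{612323867} = - \frac{760708092}{612323867}$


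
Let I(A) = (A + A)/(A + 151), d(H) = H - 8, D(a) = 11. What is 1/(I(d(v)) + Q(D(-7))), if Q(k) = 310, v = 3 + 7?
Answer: 153/47434 ≈ 0.0032255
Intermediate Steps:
v = 10
d(H) = -8 + H
I(A) = 2*A/(151 + A) (I(A) = (2*A)/(151 + A) = 2*A/(151 + A))
1/(I(d(v)) + Q(D(-7))) = 1/(2*(-8 + 10)/(151 + (-8 + 10)) + 310) = 1/(2*2/(151 + 2) + 310) = 1/(2*2/153 + 310) = 1/(2*2*(1/153) + 310) = 1/(4/153 + 310) = 1/(47434/153) = 153/47434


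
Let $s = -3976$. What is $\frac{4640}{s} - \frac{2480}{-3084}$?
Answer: $- \frac{139040}{383187} \approx -0.36285$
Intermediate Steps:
$\frac{4640}{s} - \frac{2480}{-3084} = \frac{4640}{-3976} - \frac{2480}{-3084} = 4640 \left(- \frac{1}{3976}\right) - - \frac{620}{771} = - \frac{580}{497} + \frac{620}{771} = - \frac{139040}{383187}$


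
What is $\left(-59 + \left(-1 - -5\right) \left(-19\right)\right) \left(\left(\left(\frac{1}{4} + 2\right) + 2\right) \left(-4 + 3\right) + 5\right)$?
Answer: $- \frac{405}{4} \approx -101.25$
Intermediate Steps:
$\left(-59 + \left(-1 - -5\right) \left(-19\right)\right) \left(\left(\left(\frac{1}{4} + 2\right) + 2\right) \left(-4 + 3\right) + 5\right) = \left(-59 + \left(-1 + 5\right) \left(-19\right)\right) \left(\left(\left(\frac{1}{4} + 2\right) + 2\right) \left(-1\right) + 5\right) = \left(-59 + 4 \left(-19\right)\right) \left(\left(\frac{9}{4} + 2\right) \left(-1\right) + 5\right) = \left(-59 - 76\right) \left(\frac{17}{4} \left(-1\right) + 5\right) = - 135 \left(- \frac{17}{4} + 5\right) = \left(-135\right) \frac{3}{4} = - \frac{405}{4}$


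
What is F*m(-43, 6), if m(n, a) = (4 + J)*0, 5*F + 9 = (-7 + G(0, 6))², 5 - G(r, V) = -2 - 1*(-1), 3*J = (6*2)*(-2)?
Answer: 0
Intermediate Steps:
J = -8 (J = ((6*2)*(-2))/3 = (12*(-2))/3 = (⅓)*(-24) = -8)
G(r, V) = 6 (G(r, V) = 5 - (-2 - 1*(-1)) = 5 - (-2 + 1) = 5 - 1*(-1) = 5 + 1 = 6)
F = -8/5 (F = -9/5 + (-7 + 6)²/5 = -9/5 + (⅕)*(-1)² = -9/5 + (⅕)*1 = -9/5 + ⅕ = -8/5 ≈ -1.6000)
m(n, a) = 0 (m(n, a) = (4 - 8)*0 = -4*0 = 0)
F*m(-43, 6) = -8/5*0 = 0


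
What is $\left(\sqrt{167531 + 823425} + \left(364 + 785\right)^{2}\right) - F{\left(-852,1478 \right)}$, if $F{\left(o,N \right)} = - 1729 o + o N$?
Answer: $1106349 + 2 \sqrt{247739} \approx 1.1073 \cdot 10^{6}$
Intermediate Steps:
$F{\left(o,N \right)} = - 1729 o + N o$
$\left(\sqrt{167531 + 823425} + \left(364 + 785\right)^{2}\right) - F{\left(-852,1478 \right)} = \left(\sqrt{167531 + 823425} + \left(364 + 785\right)^{2}\right) - - 852 \left(-1729 + 1478\right) = \left(\sqrt{990956} + 1149^{2}\right) - \left(-852\right) \left(-251\right) = \left(2 \sqrt{247739} + 1320201\right) - 213852 = \left(1320201 + 2 \sqrt{247739}\right) - 213852 = 1106349 + 2 \sqrt{247739}$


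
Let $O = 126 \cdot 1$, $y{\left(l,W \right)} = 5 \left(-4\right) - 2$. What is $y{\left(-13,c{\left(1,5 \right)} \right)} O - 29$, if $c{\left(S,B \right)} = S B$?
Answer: $-2801$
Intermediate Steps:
$c{\left(S,B \right)} = B S$
$y{\left(l,W \right)} = -22$ ($y{\left(l,W \right)} = -20 - 2 = -22$)
$O = 126$
$y{\left(-13,c{\left(1,5 \right)} \right)} O - 29 = \left(-22\right) 126 - 29 = -2772 - 29 = -2801$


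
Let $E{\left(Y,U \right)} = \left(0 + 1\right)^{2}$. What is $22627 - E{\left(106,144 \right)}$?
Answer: $22626$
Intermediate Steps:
$E{\left(Y,U \right)} = 1$ ($E{\left(Y,U \right)} = 1^{2} = 1$)
$22627 - E{\left(106,144 \right)} = 22627 - 1 = 22626$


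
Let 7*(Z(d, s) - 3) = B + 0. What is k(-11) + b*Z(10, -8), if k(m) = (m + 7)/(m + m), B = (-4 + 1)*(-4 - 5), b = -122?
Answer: -64402/77 ≈ -836.39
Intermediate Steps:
B = 27 (B = -3*(-9) = 27)
k(m) = (7 + m)/(2*m) (k(m) = (7 + m)/((2*m)) = (7 + m)*(1/(2*m)) = (7 + m)/(2*m))
Z(d, s) = 48/7 (Z(d, s) = 3 + (27 + 0)/7 = 3 + (⅐)*27 = 3 + 27/7 = 48/7)
k(-11) + b*Z(10, -8) = (½)*(7 - 11)/(-11) - 122*48/7 = (½)*(-1/11)*(-4) - 5856/7 = 2/11 - 5856/7 = -64402/77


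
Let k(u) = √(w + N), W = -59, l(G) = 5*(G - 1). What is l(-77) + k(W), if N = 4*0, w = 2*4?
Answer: -390 + 2*√2 ≈ -387.17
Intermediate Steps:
w = 8
N = 0
l(G) = -5 + 5*G (l(G) = 5*(-1 + G) = -5 + 5*G)
k(u) = 2*√2 (k(u) = √(8 + 0) = √8 = 2*√2)
l(-77) + k(W) = (-5 + 5*(-77)) + 2*√2 = (-5 - 385) + 2*√2 = -390 + 2*√2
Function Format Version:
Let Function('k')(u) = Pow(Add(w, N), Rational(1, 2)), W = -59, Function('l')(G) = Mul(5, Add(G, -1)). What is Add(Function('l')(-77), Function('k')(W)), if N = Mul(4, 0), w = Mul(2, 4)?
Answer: Add(-390, Mul(2, Pow(2, Rational(1, 2)))) ≈ -387.17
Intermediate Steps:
w = 8
N = 0
Function('l')(G) = Add(-5, Mul(5, G)) (Function('l')(G) = Mul(5, Add(-1, G)) = Add(-5, Mul(5, G)))
Function('k')(u) = Mul(2, Pow(2, Rational(1, 2))) (Function('k')(u) = Pow(Add(8, 0), Rational(1, 2)) = Pow(8, Rational(1, 2)) = Mul(2, Pow(2, Rational(1, 2))))
Add(Function('l')(-77), Function('k')(W)) = Add(Add(-5, Mul(5, -77)), Mul(2, Pow(2, Rational(1, 2)))) = Add(Add(-5, -385), Mul(2, Pow(2, Rational(1, 2)))) = Add(-390, Mul(2, Pow(2, Rational(1, 2))))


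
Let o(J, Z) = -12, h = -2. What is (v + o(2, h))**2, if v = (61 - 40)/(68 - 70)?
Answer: 2025/4 ≈ 506.25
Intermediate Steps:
v = -21/2 (v = 21/(-2) = 21*(-1/2) = -21/2 ≈ -10.500)
(v + o(2, h))**2 = (-21/2 - 12)**2 = (-45/2)**2 = 2025/4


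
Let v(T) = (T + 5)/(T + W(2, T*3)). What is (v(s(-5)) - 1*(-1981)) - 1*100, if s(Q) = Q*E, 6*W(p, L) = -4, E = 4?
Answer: 116667/62 ≈ 1881.7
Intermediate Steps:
W(p, L) = -⅔ (W(p, L) = (⅙)*(-4) = -⅔)
s(Q) = 4*Q (s(Q) = Q*4 = 4*Q)
v(T) = (5 + T)/(-⅔ + T) (v(T) = (T + 5)/(T - ⅔) = (5 + T)/(-⅔ + T))
(v(s(-5)) - 1*(-1981)) - 1*100 = (3*(5 + 4*(-5))/(-2 + 3*(4*(-5))) - 1*(-1981)) - 1*100 = (3*(5 - 20)/(-2 + 3*(-20)) + 1981) - 100 = (3*(-15)/(-2 - 60) + 1981) - 100 = (3*(-15)/(-62) + 1981) - 100 = (3*(-1/62)*(-15) + 1981) - 100 = (45/62 + 1981) - 100 = 122867/62 - 100 = 116667/62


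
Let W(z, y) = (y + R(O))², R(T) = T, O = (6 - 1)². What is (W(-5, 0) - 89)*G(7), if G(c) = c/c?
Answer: 536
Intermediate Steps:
G(c) = 1
O = 25 (O = 5² = 25)
W(z, y) = (25 + y)² (W(z, y) = (y + 25)² = (25 + y)²)
(W(-5, 0) - 89)*G(7) = ((25 + 0)² - 89)*1 = (25² - 89)*1 = (625 - 89)*1 = 536*1 = 536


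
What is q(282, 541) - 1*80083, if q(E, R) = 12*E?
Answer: -76699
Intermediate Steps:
q(282, 541) - 1*80083 = 12*282 - 1*80083 = 3384 - 80083 = -76699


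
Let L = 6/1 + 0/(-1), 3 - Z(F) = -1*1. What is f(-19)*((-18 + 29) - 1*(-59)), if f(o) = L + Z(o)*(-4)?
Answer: -700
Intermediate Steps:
Z(F) = 4 (Z(F) = 3 - (-1) = 3 - 1*(-1) = 3 + 1 = 4)
L = 6 (L = 6*1 + 0*(-1) = 6 + 0 = 6)
f(o) = -10 (f(o) = 6 + 4*(-4) = 6 - 16 = -10)
f(-19)*((-18 + 29) - 1*(-59)) = -10*((-18 + 29) - 1*(-59)) = -10*(11 + 59) = -10*70 = -700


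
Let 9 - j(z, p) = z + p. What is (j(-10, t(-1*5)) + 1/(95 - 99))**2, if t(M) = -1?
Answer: 6241/16 ≈ 390.06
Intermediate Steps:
j(z, p) = 9 - p - z (j(z, p) = 9 - (z + p) = 9 - (p + z) = 9 + (-p - z) = 9 - p - z)
(j(-10, t(-1*5)) + 1/(95 - 99))**2 = ((9 - 1*(-1) - 1*(-10)) + 1/(95 - 99))**2 = ((9 + 1 + 10) + 1/(-4))**2 = (20 - 1/4)**2 = (79/4)**2 = 6241/16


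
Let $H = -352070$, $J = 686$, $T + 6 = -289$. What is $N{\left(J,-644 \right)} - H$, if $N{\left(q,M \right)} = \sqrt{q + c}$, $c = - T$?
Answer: $352070 + 3 \sqrt{109} \approx 3.521 \cdot 10^{5}$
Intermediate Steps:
$T = -295$ ($T = -6 - 289 = -295$)
$c = 295$ ($c = \left(-1\right) \left(-295\right) = 295$)
$N{\left(q,M \right)} = \sqrt{295 + q}$ ($N{\left(q,M \right)} = \sqrt{q + 295} = \sqrt{295 + q}$)
$N{\left(J,-644 \right)} - H = \sqrt{295 + 686} - -352070 = \sqrt{981} + 352070 = 3 \sqrt{109} + 352070 = 352070 + 3 \sqrt{109}$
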